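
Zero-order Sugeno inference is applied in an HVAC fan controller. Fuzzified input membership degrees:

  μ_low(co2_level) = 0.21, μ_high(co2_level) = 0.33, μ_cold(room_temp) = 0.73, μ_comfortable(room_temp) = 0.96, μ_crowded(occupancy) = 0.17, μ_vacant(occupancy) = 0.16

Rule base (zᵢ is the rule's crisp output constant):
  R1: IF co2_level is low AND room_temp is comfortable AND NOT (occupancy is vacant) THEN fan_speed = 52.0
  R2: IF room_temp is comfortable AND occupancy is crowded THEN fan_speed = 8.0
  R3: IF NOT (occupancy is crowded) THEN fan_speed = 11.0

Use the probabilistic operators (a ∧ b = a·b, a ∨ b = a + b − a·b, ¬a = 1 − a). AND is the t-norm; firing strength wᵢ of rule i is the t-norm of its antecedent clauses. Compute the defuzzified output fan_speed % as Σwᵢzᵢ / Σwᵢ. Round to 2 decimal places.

16.55

R1 (z=52.0): low=0.21, comfortable=0.96, ¬vacant=1−0.16=0.84; AND[a·b] → w = 0.1693
R2 (z=8.0): comfortable=0.96, crowded=0.17; AND[a·b] → w = 0.1632
R3 (z=11.0): ¬crowded=1−0.17=0.83 → w = 0.8300
Weighted average = (0.1693·52.0 + 0.1632·8.0 + 0.8300·11.0) / (0.1693 + 0.1632 + 0.8300)
  = 19.2415 / 1.1625 = 16.55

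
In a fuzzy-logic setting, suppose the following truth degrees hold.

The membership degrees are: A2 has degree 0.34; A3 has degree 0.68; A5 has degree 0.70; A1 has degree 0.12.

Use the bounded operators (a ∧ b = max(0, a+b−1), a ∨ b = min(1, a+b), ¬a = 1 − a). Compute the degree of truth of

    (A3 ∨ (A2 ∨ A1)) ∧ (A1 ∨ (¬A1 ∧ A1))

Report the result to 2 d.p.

0.12

A2 ∨ A1 = min(1, a+b) on (0.34, 0.12) = 0.46
A3 ∨ (A2 ∨ A1) = min(1, a+b) on (0.68, 0.46) = 1.00
¬A1 = 1 − 0.12 = 0.88
¬A1 ∧ A1 = max(0, a+b−1) on (0.88, 0.12) = 0.00
A1 ∨ (¬A1 ∧ A1) = min(1, a+b) on (0.12, 0.00) = 0.12
(A3 ∨ (A2 ∨ A1)) ∧ (A1 ∨ (¬A1 ∧ A1)) = max(0, a+b−1) on (1.00, 0.12) = 0.12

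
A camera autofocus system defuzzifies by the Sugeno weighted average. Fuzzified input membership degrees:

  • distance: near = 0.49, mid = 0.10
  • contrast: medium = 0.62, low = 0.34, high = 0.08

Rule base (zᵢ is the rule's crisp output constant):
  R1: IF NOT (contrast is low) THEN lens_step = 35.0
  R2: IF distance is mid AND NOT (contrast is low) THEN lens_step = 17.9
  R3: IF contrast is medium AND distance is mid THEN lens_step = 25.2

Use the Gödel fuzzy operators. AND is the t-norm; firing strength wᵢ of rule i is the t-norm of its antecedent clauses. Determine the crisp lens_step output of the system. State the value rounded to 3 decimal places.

31.872

R1 (z=35.0): ¬low=1−0.34=0.66 → w = 0.66
R2 (z=17.9): mid=0.10, ¬low=1−0.34=0.66; AND[min(a, b)] → w = 0.10
R3 (z=25.2): medium=0.62, mid=0.10; AND[min(a, b)] → w = 0.10
Weighted average = (0.66·35.0 + 0.10·17.9 + 0.10·25.2) / (0.66 + 0.10 + 0.10)
  = 27.4100 / 0.8600 = 31.872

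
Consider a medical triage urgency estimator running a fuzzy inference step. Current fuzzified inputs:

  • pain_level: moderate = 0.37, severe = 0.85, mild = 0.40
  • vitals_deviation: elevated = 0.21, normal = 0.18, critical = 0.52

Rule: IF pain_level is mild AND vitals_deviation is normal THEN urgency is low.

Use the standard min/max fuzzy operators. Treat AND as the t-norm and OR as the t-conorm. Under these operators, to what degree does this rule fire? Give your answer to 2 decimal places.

firing strength: mild=0.40, normal=0.18; AND[min(a, b)] → w = 0.18

0.18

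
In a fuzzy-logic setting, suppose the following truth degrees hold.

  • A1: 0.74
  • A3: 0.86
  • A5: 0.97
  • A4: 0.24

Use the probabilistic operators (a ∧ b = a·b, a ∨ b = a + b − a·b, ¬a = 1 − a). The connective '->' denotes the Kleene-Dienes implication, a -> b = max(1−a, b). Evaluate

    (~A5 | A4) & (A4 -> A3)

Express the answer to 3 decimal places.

0.226

~A5 = 1 − 0.9700 = 0.0300
~A5 | A4 = a + b − a·b on (0.0300, 0.2400) = 0.2628
A4 -> A3  [Kleene-Dienes: max(1−a, b)] with a=0.2400, b=0.8600 → 0.8600
(~A5 | A4) & (A4 -> A3) = a·b on (0.2628, 0.8600) = 0.2260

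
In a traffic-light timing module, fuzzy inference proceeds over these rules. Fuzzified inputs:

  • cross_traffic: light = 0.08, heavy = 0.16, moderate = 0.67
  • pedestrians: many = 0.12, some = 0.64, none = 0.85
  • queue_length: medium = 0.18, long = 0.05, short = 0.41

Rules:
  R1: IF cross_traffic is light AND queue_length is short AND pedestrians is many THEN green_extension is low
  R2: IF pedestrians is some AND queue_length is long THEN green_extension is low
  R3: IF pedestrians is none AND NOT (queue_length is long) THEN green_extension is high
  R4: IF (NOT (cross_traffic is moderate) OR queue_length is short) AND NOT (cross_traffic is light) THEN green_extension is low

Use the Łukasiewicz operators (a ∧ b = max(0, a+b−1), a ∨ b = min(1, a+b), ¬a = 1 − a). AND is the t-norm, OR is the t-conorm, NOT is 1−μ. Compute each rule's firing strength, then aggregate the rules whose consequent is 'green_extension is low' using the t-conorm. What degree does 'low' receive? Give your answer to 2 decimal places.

R1: light=0.08, short=0.41, many=0.12; AND[max(0, a+b−1)] → w = 0.00
R2: some=0.64, long=0.05; AND[max(0, a+b−1)] → w = 0.00
R3: none=0.85, ¬long=1−0.05=0.95; AND[max(0, a+b−1)] → w = 0.80
R4: (¬moderate=1−0.67=0.33 OR short=0.41) = 0.74; AND[max(0, a+b−1)] with ¬light=1−0.08=0.92 → w = 0.66
Rules with consequent 'low': {R1, R2, R4} → strengths 0.00, 0.00, 0.66
Aggregate via t-conorm [min(1, a+b)]: 0.66

0.66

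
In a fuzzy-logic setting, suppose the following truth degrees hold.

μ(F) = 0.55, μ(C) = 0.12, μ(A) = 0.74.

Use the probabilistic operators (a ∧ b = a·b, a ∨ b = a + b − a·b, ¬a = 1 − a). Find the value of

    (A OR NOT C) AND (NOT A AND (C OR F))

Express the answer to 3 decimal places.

NOT C = 1 − 0.1200 = 0.8800
A OR NOT C = a + b − a·b on (0.7400, 0.8800) = 0.9688
NOT A = 1 − 0.7400 = 0.2600
C OR F = a + b − a·b on (0.1200, 0.5500) = 0.6040
NOT A AND (C OR F) = a·b on (0.2600, 0.6040) = 0.1570
(A OR NOT C) AND (NOT A AND (C OR F)) = a·b on (0.9688, 0.1570) = 0.1521

0.152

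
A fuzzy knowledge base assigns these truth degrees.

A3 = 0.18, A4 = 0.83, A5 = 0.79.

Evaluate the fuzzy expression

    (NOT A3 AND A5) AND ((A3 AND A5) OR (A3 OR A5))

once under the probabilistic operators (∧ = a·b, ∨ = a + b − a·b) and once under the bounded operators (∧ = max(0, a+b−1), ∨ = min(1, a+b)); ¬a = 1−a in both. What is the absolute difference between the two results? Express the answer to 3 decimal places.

Under probabilistic:
  NOT A3 = 1 − 0.1800 = 0.8200
  NOT A3 AND A5 = a·b on (0.8200, 0.7900) = 0.6478
  A3 AND A5 = a·b on (0.1800, 0.7900) = 0.1422
  A3 OR A5 = a + b − a·b on (0.1800, 0.7900) = 0.8278
  (A3 AND A5) OR (A3 OR A5) = a + b − a·b on (0.1422, 0.8278) = 0.8523
  (NOT A3 AND A5) AND ((A3 AND A5) OR (A3 OR A5)) = a·b on (0.6478, 0.8523) = 0.5521
  → value = 0.5521
Under bounded:
  NOT A3 = 1 − 0.18 = 0.82
  NOT A3 AND A5 = max(0, a+b−1) on (0.82, 0.79) = 0.61
  A3 AND A5 = max(0, a+b−1) on (0.18, 0.79) = 0.00
  A3 OR A5 = min(1, a+b) on (0.18, 0.79) = 0.97
  (A3 AND A5) OR (A3 OR A5) = min(1, a+b) on (0.00, 0.97) = 0.97
  (NOT A3 AND A5) AND ((A3 AND A5) OR (A3 OR A5)) = max(0, a+b−1) on (0.61, 0.97) = 0.58
  → value = 0.5800
|0.5521 − 0.5800| = 0.028

0.028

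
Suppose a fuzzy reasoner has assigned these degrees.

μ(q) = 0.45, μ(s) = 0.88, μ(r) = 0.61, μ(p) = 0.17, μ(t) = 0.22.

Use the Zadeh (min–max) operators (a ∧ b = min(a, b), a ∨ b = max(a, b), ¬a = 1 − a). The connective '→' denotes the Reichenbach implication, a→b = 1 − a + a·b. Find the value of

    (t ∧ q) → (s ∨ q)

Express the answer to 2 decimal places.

t ∧ q = min(a, b) on (0.22, 0.45) = 0.22
s ∨ q = max(a, b) on (0.88, 0.45) = 0.88
(t ∧ q) → (s ∨ q)  [Reichenbach: 1 − a + a·b] with a=0.22, b=0.88 → 0.97

0.97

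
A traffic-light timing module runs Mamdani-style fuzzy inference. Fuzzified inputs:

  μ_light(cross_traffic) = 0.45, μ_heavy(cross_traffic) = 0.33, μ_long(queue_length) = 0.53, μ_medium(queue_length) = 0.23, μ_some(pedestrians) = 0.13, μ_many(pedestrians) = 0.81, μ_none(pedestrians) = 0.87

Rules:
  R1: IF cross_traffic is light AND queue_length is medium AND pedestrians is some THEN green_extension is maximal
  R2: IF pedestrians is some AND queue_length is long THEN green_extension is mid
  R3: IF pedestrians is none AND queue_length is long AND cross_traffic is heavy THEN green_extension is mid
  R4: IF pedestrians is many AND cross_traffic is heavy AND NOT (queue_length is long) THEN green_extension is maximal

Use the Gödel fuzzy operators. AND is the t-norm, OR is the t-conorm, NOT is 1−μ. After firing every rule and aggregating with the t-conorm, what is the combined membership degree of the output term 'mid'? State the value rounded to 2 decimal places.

R1: light=0.45, medium=0.23, some=0.13; AND[min(a, b)] → w = 0.13
R2: some=0.13, long=0.53; AND[min(a, b)] → w = 0.13
R3: none=0.87, long=0.53, heavy=0.33; AND[min(a, b)] → w = 0.33
R4: many=0.81, heavy=0.33, ¬long=1−0.53=0.47; AND[min(a, b)] → w = 0.33
Rules with consequent 'mid': {R2, R3} → strengths 0.13, 0.33
Aggregate via t-conorm [max(a, b)]: 0.33

0.33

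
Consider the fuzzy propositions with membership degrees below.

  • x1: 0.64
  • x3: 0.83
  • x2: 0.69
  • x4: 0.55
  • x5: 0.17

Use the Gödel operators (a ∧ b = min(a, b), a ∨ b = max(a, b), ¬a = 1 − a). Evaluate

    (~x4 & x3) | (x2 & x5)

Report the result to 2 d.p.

~x4 = 1 − 0.55 = 0.45
~x4 & x3 = min(a, b) on (0.45, 0.83) = 0.45
x2 & x5 = min(a, b) on (0.69, 0.17) = 0.17
(~x4 & x3) | (x2 & x5) = max(a, b) on (0.45, 0.17) = 0.45

0.45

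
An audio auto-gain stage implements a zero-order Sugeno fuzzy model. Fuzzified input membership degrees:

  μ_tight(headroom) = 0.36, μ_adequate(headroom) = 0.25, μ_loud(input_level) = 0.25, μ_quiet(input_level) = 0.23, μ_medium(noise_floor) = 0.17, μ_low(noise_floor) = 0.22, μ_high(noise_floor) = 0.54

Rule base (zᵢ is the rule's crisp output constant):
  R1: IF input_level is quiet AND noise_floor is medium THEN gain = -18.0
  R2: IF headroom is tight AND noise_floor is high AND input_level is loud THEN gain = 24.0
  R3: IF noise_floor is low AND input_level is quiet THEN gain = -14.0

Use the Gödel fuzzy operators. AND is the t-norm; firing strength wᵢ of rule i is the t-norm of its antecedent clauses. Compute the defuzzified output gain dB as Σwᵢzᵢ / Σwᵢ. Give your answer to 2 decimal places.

R1 (z=-18.0): quiet=0.23, medium=0.17; AND[min(a, b)] → w = 0.17
R2 (z=24.0): tight=0.36, high=0.54, loud=0.25; AND[min(a, b)] → w = 0.25
R3 (z=-14.0): low=0.22, quiet=0.23; AND[min(a, b)] → w = 0.22
Weighted average = (0.17·-18.0 + 0.25·24.0 + 0.22·-14.0) / (0.17 + 0.25 + 0.22)
  = -0.1400 / 0.6400 = -0.22

-0.22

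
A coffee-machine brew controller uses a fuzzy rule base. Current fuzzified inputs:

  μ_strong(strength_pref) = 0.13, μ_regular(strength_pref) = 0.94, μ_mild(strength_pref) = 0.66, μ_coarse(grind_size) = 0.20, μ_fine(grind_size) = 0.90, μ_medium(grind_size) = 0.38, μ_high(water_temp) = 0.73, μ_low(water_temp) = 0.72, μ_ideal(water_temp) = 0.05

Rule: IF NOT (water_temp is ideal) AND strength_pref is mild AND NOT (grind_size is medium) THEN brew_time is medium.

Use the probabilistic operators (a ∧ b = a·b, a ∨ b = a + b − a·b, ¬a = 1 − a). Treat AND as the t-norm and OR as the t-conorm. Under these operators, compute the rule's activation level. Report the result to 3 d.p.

firing strength: ¬ideal=1−0.05=0.95, mild=0.66, ¬medium=1−0.38=0.62; AND[a·b] → w = 0.3887

0.389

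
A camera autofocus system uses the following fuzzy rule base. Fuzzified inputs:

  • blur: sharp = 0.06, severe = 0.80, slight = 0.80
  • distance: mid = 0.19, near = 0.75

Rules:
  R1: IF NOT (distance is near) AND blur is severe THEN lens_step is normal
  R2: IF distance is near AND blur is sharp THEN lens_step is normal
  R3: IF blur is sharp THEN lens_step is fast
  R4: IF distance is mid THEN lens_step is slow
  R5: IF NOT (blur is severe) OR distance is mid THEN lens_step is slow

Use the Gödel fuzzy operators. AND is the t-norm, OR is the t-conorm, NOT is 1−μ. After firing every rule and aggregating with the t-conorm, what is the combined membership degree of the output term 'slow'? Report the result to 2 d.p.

R1: ¬near=1−0.75=0.25, severe=0.80; AND[min(a, b)] → w = 0.25
R2: near=0.75, sharp=0.06; AND[min(a, b)] → w = 0.06
R3: sharp=0.06 → w = 0.06
R4: mid=0.19 → w = 0.19
R5: ¬severe=1−0.80=0.20, mid=0.19; OR[max(a, b)] → w = 0.20
Rules with consequent 'slow': {R4, R5} → strengths 0.19, 0.20
Aggregate via t-conorm [max(a, b)]: 0.20

0.20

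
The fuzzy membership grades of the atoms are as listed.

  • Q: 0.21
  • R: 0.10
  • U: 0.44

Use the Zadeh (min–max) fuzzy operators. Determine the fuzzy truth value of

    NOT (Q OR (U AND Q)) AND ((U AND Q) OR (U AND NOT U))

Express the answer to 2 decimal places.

0.44

U AND Q = min(a, b) on (0.44, 0.21) = 0.21
Q OR (U AND Q) = max(a, b) on (0.21, 0.21) = 0.21
NOT (Q OR (U AND Q)) = 1 − 0.21 = 0.79
U AND Q = min(a, b) on (0.44, 0.21) = 0.21
NOT U = 1 − 0.44 = 0.56
U AND NOT U = min(a, b) on (0.44, 0.56) = 0.44
(U AND Q) OR (U AND NOT U) = max(a, b) on (0.21, 0.44) = 0.44
NOT (Q OR (U AND Q)) AND ((U AND Q) OR (U AND NOT U)) = min(a, b) on (0.79, 0.44) = 0.44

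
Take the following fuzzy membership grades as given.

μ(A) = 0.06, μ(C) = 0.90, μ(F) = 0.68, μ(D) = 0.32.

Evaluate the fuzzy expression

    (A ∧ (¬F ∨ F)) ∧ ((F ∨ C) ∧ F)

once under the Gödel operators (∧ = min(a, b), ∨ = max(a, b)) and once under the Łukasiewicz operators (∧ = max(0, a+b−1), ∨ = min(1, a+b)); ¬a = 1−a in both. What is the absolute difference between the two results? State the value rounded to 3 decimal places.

0.060

Under Gödel:
  ¬F = 1 − 0.68 = 0.32
  ¬F ∨ F = max(a, b) on (0.32, 0.68) = 0.68
  A ∧ (¬F ∨ F) = min(a, b) on (0.06, 0.68) = 0.06
  F ∨ C = max(a, b) on (0.68, 0.90) = 0.90
  (F ∨ C) ∧ F = min(a, b) on (0.90, 0.68) = 0.68
  (A ∧ (¬F ∨ F)) ∧ ((F ∨ C) ∧ F) = min(a, b) on (0.06, 0.68) = 0.06
  → value = 0.0600
Under Łukasiewicz:
  ¬F = 1 − 0.68 = 0.32
  ¬F ∨ F = min(1, a+b) on (0.32, 0.68) = 1.00
  A ∧ (¬F ∨ F) = max(0, a+b−1) on (0.06, 1.00) = 0.06
  F ∨ C = min(1, a+b) on (0.68, 0.90) = 1.00
  (F ∨ C) ∧ F = max(0, a+b−1) on (1.00, 0.68) = 0.68
  (A ∧ (¬F ∨ F)) ∧ ((F ∨ C) ∧ F) = max(0, a+b−1) on (0.06, 0.68) = 0.00
  → value = 0.0000
|0.0600 − 0.0000| = 0.060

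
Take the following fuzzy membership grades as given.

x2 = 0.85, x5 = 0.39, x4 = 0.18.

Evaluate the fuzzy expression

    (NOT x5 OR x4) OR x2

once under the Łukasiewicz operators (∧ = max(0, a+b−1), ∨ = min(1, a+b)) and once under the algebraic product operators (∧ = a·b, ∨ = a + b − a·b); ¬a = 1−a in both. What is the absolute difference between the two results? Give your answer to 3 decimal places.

0.048

Under Łukasiewicz:
  NOT x5 = 1 − 0.39 = 0.61
  NOT x5 OR x4 = min(1, a+b) on (0.61, 0.18) = 0.79
  (NOT x5 OR x4) OR x2 = min(1, a+b) on (0.79, 0.85) = 1.00
  → value = 1.0000
Under algebraic product:
  NOT x5 = 1 − 0.3900 = 0.6100
  NOT x5 OR x4 = a + b − a·b on (0.6100, 0.1800) = 0.6802
  (NOT x5 OR x4) OR x2 = a + b − a·b on (0.6802, 0.8500) = 0.9520
  → value = 0.9520
|1.0000 − 0.9520| = 0.048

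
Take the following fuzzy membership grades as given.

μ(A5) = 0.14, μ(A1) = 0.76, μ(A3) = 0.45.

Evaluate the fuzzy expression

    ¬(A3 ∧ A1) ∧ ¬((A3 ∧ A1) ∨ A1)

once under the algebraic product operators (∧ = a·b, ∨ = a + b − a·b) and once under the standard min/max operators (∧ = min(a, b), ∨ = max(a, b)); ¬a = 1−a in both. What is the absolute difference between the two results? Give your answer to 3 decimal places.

0.136

Under algebraic product:
  A3 ∧ A1 = a·b on (0.4500, 0.7600) = 0.3420
  ¬(A3 ∧ A1) = 1 − 0.3420 = 0.6580
  A3 ∧ A1 = a·b on (0.4500, 0.7600) = 0.3420
  (A3 ∧ A1) ∨ A1 = a + b − a·b on (0.3420, 0.7600) = 0.8421
  ¬((A3 ∧ A1) ∨ A1) = 1 − 0.8421 = 0.1579
  ¬(A3 ∧ A1) ∧ ¬((A3 ∧ A1) ∨ A1) = a·b on (0.6580, 0.1579) = 0.1039
  → value = 0.1039
Under standard min/max:
  A3 ∧ A1 = min(a, b) on (0.45, 0.76) = 0.45
  ¬(A3 ∧ A1) = 1 − 0.45 = 0.55
  A3 ∧ A1 = min(a, b) on (0.45, 0.76) = 0.45
  (A3 ∧ A1) ∨ A1 = max(a, b) on (0.45, 0.76) = 0.76
  ¬((A3 ∧ A1) ∨ A1) = 1 − 0.76 = 0.24
  ¬(A3 ∧ A1) ∧ ¬((A3 ∧ A1) ∨ A1) = min(a, b) on (0.55, 0.24) = 0.24
  → value = 0.2400
|0.1039 − 0.2400| = 0.136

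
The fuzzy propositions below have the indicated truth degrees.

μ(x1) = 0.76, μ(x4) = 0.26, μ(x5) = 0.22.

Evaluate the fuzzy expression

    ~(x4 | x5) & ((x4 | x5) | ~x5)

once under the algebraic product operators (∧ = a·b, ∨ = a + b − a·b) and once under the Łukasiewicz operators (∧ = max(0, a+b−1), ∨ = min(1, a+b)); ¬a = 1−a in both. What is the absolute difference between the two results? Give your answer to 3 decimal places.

0.016

Under algebraic product:
  x4 | x5 = a + b − a·b on (0.2600, 0.2200) = 0.4228
  ~(x4 | x5) = 1 − 0.4228 = 0.5772
  x4 | x5 = a + b − a·b on (0.2600, 0.2200) = 0.4228
  ~x5 = 1 − 0.2200 = 0.7800
  (x4 | x5) | ~x5 = a + b − a·b on (0.4228, 0.7800) = 0.8730
  ~(x4 | x5) & ((x4 | x5) | ~x5) = a·b on (0.5772, 0.8730) = 0.5039
  → value = 0.5039
Under Łukasiewicz:
  x4 | x5 = min(1, a+b) on (0.26, 0.22) = 0.48
  ~(x4 | x5) = 1 − 0.48 = 0.52
  x4 | x5 = min(1, a+b) on (0.26, 0.22) = 0.48
  ~x5 = 1 − 0.22 = 0.78
  (x4 | x5) | ~x5 = min(1, a+b) on (0.48, 0.78) = 1.00
  ~(x4 | x5) & ((x4 | x5) | ~x5) = max(0, a+b−1) on (0.52, 1.00) = 0.52
  → value = 0.5200
|0.5039 − 0.5200| = 0.016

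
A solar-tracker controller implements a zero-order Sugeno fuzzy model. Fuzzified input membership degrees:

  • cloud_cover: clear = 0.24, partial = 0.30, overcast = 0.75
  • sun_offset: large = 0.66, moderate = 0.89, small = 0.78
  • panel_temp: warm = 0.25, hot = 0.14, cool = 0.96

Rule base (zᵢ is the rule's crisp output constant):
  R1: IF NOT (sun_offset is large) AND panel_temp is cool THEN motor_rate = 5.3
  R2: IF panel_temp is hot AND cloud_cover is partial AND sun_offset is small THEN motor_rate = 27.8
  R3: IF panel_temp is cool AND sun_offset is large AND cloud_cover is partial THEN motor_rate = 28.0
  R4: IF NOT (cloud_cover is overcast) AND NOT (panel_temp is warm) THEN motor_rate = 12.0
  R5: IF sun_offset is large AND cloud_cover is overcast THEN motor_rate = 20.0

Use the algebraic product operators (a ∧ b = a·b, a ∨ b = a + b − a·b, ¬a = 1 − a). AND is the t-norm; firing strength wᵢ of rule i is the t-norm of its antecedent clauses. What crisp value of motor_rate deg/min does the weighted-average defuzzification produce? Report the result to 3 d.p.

16.329

R1 (z=5.3): ¬large=1−0.66=0.34, cool=0.96; AND[a·b] → w = 0.3264
R2 (z=27.8): hot=0.14, partial=0.30, small=0.78; AND[a·b] → w = 0.0328
R3 (z=28.0): cool=0.96, large=0.66, partial=0.30; AND[a·b] → w = 0.1901
R4 (z=12.0): ¬overcast=1−0.75=0.25, ¬warm=1−0.25=0.75; AND[a·b] → w = 0.1875
R5 (z=20.0): large=0.66, overcast=0.75; AND[a·b] → w = 0.4950
Weighted average = (0.3264·5.3 + 0.0328·27.8 + 0.1901·28.0 + 0.1875·12.0 + 0.4950·20.0) / (0.3264 + 0.0328 + 0.1901 + 0.1875 + 0.4950)
  = 20.1129 / 1.2317 = 16.329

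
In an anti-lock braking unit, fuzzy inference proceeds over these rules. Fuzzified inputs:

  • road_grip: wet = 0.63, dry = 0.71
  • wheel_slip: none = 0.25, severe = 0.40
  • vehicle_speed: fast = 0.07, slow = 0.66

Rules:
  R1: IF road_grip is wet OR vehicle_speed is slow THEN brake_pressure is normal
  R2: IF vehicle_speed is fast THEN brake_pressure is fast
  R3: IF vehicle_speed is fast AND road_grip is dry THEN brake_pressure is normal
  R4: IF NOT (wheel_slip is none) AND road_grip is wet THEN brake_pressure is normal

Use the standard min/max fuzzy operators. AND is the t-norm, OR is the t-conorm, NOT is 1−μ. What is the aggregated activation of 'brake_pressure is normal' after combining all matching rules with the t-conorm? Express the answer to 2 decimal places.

0.66

R1: wet=0.63, slow=0.66; OR[max(a, b)] → w = 0.66
R2: fast=0.07 → w = 0.07
R3: fast=0.07, dry=0.71; AND[min(a, b)] → w = 0.07
R4: ¬none=1−0.25=0.75, wet=0.63; AND[min(a, b)] → w = 0.63
Rules with consequent 'normal': {R1, R3, R4} → strengths 0.66, 0.07, 0.63
Aggregate via t-conorm [max(a, b)]: 0.66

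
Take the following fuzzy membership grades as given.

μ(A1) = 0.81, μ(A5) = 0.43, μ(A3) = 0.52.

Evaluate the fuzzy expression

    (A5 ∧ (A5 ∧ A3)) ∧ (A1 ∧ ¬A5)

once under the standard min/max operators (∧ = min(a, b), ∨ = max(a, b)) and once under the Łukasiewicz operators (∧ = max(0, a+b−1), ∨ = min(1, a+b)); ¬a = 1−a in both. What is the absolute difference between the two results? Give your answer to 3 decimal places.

0.430

Under standard min/max:
  A5 ∧ A3 = min(a, b) on (0.43, 0.52) = 0.43
  A5 ∧ (A5 ∧ A3) = min(a, b) on (0.43, 0.43) = 0.43
  ¬A5 = 1 − 0.43 = 0.57
  A1 ∧ ¬A5 = min(a, b) on (0.81, 0.57) = 0.57
  (A5 ∧ (A5 ∧ A3)) ∧ (A1 ∧ ¬A5) = min(a, b) on (0.43, 0.57) = 0.43
  → value = 0.4300
Under Łukasiewicz:
  A5 ∧ A3 = max(0, a+b−1) on (0.43, 0.52) = 0.00
  A5 ∧ (A5 ∧ A3) = max(0, a+b−1) on (0.43, 0.00) = 0.00
  ¬A5 = 1 − 0.43 = 0.57
  A1 ∧ ¬A5 = max(0, a+b−1) on (0.81, 0.57) = 0.38
  (A5 ∧ (A5 ∧ A3)) ∧ (A1 ∧ ¬A5) = max(0, a+b−1) on (0.00, 0.38) = 0.00
  → value = 0.0000
|0.4300 − 0.0000| = 0.430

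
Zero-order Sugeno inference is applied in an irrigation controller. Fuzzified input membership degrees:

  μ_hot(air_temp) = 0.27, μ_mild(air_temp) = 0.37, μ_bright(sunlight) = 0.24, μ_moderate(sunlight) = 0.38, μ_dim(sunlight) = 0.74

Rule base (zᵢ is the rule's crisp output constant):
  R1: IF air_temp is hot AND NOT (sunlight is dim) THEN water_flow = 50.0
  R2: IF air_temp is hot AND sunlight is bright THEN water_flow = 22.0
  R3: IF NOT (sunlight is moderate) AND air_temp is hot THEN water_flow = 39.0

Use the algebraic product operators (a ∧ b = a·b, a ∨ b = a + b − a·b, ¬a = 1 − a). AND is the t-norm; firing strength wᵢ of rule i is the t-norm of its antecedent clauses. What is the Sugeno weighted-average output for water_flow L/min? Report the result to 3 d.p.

37.911

R1 (z=50.0): hot=0.27, ¬dim=1−0.74=0.26; AND[a·b] → w = 0.0702
R2 (z=22.0): hot=0.27, bright=0.24; AND[a·b] → w = 0.0648
R3 (z=39.0): ¬moderate=1−0.38=0.62, hot=0.27; AND[a·b] → w = 0.1674
Weighted average = (0.0702·50.0 + 0.0648·22.0 + 0.1674·39.0) / (0.0702 + 0.0648 + 0.1674)
  = 11.4642 / 0.3024 = 37.911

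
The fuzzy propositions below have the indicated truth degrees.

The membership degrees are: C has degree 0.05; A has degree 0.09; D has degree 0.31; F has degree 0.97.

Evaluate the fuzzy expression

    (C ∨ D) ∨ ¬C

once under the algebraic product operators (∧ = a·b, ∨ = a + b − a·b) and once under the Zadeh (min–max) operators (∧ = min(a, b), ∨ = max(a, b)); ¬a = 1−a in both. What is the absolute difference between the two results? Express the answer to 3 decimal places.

Under algebraic product:
  C ∨ D = a + b − a·b on (0.0500, 0.3100) = 0.3445
  ¬C = 1 − 0.0500 = 0.9500
  (C ∨ D) ∨ ¬C = a + b − a·b on (0.3445, 0.9500) = 0.9672
  → value = 0.9672
Under Zadeh (min–max):
  C ∨ D = max(a, b) on (0.05, 0.31) = 0.31
  ¬C = 1 − 0.05 = 0.95
  (C ∨ D) ∨ ¬C = max(a, b) on (0.31, 0.95) = 0.95
  → value = 0.9500
|0.9672 − 0.9500| = 0.017

0.017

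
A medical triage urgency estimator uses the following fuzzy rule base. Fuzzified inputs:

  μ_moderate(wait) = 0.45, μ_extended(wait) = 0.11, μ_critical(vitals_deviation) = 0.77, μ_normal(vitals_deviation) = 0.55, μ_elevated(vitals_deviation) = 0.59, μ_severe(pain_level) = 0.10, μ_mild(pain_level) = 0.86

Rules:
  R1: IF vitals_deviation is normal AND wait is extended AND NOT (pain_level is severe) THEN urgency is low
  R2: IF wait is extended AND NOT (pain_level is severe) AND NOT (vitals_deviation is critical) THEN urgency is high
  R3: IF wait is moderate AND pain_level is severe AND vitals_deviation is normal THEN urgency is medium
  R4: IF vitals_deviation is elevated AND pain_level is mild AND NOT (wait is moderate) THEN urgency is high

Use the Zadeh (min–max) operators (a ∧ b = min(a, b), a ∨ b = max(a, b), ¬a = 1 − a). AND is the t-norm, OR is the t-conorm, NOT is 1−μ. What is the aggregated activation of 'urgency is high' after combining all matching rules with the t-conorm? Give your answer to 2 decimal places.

0.55

R1: normal=0.55, extended=0.11, ¬severe=1−0.10=0.90; AND[min(a, b)] → w = 0.11
R2: extended=0.11, ¬severe=1−0.10=0.90, ¬critical=1−0.77=0.23; AND[min(a, b)] → w = 0.11
R3: moderate=0.45, severe=0.10, normal=0.55; AND[min(a, b)] → w = 0.10
R4: elevated=0.59, mild=0.86, ¬moderate=1−0.45=0.55; AND[min(a, b)] → w = 0.55
Rules with consequent 'high': {R2, R4} → strengths 0.11, 0.55
Aggregate via t-conorm [max(a, b)]: 0.55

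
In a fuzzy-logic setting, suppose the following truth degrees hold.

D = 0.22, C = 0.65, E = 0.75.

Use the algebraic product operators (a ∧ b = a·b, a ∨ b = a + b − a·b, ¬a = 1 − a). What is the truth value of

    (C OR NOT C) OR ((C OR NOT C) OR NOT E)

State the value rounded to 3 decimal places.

NOT C = 1 − 0.6500 = 0.3500
C OR NOT C = a + b − a·b on (0.6500, 0.3500) = 0.7725
NOT C = 1 − 0.6500 = 0.3500
C OR NOT C = a + b − a·b on (0.6500, 0.3500) = 0.7725
NOT E = 1 − 0.7500 = 0.2500
(C OR NOT C) OR NOT E = a + b − a·b on (0.7725, 0.2500) = 0.8294
(C OR NOT C) OR ((C OR NOT C) OR NOT E) = a + b − a·b on (0.7725, 0.8294) = 0.9612

0.961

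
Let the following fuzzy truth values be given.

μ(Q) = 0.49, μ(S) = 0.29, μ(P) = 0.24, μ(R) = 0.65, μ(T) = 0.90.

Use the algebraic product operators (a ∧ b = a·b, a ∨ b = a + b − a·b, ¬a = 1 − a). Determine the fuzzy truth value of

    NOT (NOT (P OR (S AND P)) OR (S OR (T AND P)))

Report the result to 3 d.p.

0.163

S AND P = a·b on (0.2900, 0.2400) = 0.0696
P OR (S AND P) = a + b − a·b on (0.2400, 0.0696) = 0.2929
NOT (P OR (S AND P)) = 1 − 0.2929 = 0.7071
T AND P = a·b on (0.9000, 0.2400) = 0.2160
S OR (T AND P) = a + b − a·b on (0.2900, 0.2160) = 0.4434
NOT (P OR (S AND P)) OR (S OR (T AND P)) = a + b − a·b on (0.7071, 0.4434) = 0.8370
NOT (NOT (P OR (S AND P)) OR (S OR (T AND P))) = 1 − 0.8370 = 0.1630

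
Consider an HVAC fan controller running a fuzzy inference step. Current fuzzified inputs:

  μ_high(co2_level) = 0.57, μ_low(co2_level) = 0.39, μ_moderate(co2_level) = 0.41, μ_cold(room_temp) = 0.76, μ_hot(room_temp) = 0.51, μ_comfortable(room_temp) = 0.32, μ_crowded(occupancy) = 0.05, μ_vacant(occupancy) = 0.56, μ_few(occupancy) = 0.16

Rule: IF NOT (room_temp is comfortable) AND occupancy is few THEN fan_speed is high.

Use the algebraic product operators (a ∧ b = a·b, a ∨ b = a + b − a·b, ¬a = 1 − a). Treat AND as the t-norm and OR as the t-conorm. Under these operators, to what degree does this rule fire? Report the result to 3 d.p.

0.109

firing strength: ¬comfortable=1−0.32=0.68, few=0.16; AND[a·b] → w = 0.1088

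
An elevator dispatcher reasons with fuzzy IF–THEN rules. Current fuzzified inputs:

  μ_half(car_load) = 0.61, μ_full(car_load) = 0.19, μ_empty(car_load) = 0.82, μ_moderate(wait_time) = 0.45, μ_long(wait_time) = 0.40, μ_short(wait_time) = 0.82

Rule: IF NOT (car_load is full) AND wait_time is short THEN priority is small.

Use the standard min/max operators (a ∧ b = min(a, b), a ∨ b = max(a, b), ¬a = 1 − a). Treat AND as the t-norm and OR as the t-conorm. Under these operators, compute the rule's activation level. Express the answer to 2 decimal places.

0.81

firing strength: ¬full=1−0.19=0.81, short=0.82; AND[min(a, b)] → w = 0.81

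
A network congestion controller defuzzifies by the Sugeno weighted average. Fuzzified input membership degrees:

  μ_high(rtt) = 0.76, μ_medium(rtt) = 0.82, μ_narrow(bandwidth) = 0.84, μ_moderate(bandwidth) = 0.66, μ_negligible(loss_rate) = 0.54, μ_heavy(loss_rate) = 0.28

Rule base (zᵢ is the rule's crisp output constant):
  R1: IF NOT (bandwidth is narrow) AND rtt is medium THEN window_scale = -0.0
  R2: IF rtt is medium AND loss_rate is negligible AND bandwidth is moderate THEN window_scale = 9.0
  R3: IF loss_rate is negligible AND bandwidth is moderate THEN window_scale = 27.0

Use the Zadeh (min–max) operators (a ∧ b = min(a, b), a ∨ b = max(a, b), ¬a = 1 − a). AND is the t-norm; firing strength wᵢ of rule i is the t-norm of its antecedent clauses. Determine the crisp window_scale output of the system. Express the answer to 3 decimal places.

R1 (z=-0.0): ¬narrow=1−0.84=0.16, medium=0.82; AND[min(a, b)] → w = 0.16
R2 (z=9.0): medium=0.82, negligible=0.54, moderate=0.66; AND[min(a, b)] → w = 0.54
R3 (z=27.0): negligible=0.54, moderate=0.66; AND[min(a, b)] → w = 0.54
Weighted average = (0.16·-0.0 + 0.54·9.0 + 0.54·27.0) / (0.16 + 0.54 + 0.54)
  = 19.4400 / 1.2400 = 15.677

15.677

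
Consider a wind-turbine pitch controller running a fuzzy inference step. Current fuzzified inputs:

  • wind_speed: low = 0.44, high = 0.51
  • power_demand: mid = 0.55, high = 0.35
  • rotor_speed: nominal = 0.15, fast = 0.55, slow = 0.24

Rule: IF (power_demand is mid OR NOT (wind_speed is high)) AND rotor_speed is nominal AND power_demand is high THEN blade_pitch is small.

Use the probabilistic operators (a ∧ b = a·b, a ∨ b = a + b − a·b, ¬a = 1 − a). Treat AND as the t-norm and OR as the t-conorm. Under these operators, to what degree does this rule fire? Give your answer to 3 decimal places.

firing strength: (mid=0.55 OR ¬high=1−0.51=0.49) = 0.7705; AND[a·b] with nominal=0.15, high=0.35 → w = 0.0405

0.040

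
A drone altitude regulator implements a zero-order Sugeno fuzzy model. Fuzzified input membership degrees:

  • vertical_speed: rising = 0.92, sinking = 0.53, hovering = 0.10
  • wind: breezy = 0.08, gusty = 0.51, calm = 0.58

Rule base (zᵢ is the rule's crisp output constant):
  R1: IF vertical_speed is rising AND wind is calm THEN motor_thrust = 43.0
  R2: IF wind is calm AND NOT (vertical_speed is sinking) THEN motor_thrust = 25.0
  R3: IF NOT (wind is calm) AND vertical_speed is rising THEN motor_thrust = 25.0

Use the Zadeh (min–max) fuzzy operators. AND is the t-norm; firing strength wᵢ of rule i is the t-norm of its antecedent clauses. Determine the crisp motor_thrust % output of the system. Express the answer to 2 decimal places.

R1 (z=43.0): rising=0.92, calm=0.58; AND[min(a, b)] → w = 0.58
R2 (z=25.0): calm=0.58, ¬sinking=1−0.53=0.47; AND[min(a, b)] → w = 0.47
R3 (z=25.0): ¬calm=1−0.58=0.42, rising=0.92; AND[min(a, b)] → w = 0.42
Weighted average = (0.58·43.0 + 0.47·25.0 + 0.42·25.0) / (0.58 + 0.47 + 0.42)
  = 47.1900 / 1.4700 = 32.10

32.10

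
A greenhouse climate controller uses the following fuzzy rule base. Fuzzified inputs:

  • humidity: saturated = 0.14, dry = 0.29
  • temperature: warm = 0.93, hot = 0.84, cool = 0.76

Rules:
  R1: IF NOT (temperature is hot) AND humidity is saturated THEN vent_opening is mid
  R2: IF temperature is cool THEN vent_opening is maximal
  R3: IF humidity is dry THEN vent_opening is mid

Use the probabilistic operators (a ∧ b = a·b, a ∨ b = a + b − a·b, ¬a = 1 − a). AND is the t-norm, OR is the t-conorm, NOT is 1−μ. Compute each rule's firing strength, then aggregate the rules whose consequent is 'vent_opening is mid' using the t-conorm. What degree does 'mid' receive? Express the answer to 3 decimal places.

0.306

R1: ¬hot=1−0.84=0.16, saturated=0.14; AND[a·b] → w = 0.0224
R2: cool=0.76 → w = 0.7600
R3: dry=0.29 → w = 0.2900
Rules with consequent 'mid': {R1, R3} → strengths 0.0224, 0.2900
Aggregate via t-conorm [a + b − a·b]: 0.3059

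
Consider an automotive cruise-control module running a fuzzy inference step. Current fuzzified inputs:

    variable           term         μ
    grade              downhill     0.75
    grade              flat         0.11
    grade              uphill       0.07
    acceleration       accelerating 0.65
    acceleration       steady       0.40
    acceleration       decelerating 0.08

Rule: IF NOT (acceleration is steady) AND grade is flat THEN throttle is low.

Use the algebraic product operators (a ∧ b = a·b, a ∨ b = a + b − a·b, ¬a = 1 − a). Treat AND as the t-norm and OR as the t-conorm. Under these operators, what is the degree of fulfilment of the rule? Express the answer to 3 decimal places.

0.066

firing strength: ¬steady=1−0.40=0.60, flat=0.11; AND[a·b] → w = 0.0660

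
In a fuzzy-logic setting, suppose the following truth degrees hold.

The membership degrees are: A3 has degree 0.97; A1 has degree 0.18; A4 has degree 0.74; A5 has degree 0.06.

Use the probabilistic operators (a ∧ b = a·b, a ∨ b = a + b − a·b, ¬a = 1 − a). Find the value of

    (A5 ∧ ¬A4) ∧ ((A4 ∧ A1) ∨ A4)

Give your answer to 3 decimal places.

0.012

¬A4 = 1 − 0.7400 = 0.2600
A5 ∧ ¬A4 = a·b on (0.0600, 0.2600) = 0.0156
A4 ∧ A1 = a·b on (0.7400, 0.1800) = 0.1332
(A4 ∧ A1) ∨ A4 = a + b − a·b on (0.1332, 0.7400) = 0.7746
(A5 ∧ ¬A4) ∧ ((A4 ∧ A1) ∨ A4) = a·b on (0.0156, 0.7746) = 0.0121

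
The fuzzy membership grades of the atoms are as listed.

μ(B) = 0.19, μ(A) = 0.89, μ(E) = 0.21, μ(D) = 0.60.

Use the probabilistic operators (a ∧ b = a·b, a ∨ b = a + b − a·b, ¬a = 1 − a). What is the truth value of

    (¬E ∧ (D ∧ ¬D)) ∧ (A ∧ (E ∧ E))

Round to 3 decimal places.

¬E = 1 − 0.2100 = 0.7900
¬D = 1 − 0.6000 = 0.4000
D ∧ ¬D = a·b on (0.6000, 0.4000) = 0.2400
¬E ∧ (D ∧ ¬D) = a·b on (0.7900, 0.2400) = 0.1896
E ∧ E = a·b on (0.2100, 0.2100) = 0.0441
A ∧ (E ∧ E) = a·b on (0.8900, 0.0441) = 0.0392
(¬E ∧ (D ∧ ¬D)) ∧ (A ∧ (E ∧ E)) = a·b on (0.1896, 0.0392) = 0.0074

0.007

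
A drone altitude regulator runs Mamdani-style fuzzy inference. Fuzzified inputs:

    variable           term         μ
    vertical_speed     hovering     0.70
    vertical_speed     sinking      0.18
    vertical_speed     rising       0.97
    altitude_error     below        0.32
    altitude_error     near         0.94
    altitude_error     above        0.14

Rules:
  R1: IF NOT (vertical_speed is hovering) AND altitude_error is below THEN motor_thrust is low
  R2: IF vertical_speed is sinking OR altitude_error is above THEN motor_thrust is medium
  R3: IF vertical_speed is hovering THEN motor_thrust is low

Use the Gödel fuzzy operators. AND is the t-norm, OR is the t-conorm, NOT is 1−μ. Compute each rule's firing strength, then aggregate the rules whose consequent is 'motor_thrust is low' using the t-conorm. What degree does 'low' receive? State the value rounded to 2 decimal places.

0.70

R1: ¬hovering=1−0.70=0.30, below=0.32; AND[min(a, b)] → w = 0.30
R2: sinking=0.18, above=0.14; OR[max(a, b)] → w = 0.18
R3: hovering=0.70 → w = 0.70
Rules with consequent 'low': {R1, R3} → strengths 0.30, 0.70
Aggregate via t-conorm [max(a, b)]: 0.70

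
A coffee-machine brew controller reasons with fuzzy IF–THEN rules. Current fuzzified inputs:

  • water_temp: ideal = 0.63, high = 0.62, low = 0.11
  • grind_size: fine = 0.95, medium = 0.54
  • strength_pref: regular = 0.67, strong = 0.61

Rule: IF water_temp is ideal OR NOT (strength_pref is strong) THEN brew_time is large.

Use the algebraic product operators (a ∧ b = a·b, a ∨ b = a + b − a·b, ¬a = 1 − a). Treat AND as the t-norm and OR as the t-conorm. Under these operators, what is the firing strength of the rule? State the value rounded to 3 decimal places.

firing strength: ideal=0.63, ¬strong=1−0.61=0.39; OR[a + b − a·b] → w = 0.7743

0.774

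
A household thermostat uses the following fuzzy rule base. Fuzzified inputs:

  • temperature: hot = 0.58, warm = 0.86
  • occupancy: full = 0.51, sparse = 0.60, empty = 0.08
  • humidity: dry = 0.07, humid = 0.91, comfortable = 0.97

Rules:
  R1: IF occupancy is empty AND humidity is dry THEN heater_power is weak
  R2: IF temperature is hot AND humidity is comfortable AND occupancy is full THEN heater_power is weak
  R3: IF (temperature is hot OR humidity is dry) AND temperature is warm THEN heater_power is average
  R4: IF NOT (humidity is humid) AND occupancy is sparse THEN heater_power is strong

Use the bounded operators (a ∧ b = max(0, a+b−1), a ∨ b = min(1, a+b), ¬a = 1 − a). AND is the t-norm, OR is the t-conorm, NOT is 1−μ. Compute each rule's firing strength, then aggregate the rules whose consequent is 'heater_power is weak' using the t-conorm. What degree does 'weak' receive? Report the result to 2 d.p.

R1: empty=0.08, dry=0.07; AND[max(0, a+b−1)] → w = 0.00
R2: hot=0.58, comfortable=0.97, full=0.51; AND[max(0, a+b−1)] → w = 0.06
R3: (hot=0.58 OR dry=0.07) = 0.65; AND[max(0, a+b−1)] with warm=0.86 → w = 0.51
R4: ¬humid=1−0.91=0.09, sparse=0.60; AND[max(0, a+b−1)] → w = 0.00
Rules with consequent 'weak': {R1, R2} → strengths 0.00, 0.06
Aggregate via t-conorm [min(1, a+b)]: 0.06

0.06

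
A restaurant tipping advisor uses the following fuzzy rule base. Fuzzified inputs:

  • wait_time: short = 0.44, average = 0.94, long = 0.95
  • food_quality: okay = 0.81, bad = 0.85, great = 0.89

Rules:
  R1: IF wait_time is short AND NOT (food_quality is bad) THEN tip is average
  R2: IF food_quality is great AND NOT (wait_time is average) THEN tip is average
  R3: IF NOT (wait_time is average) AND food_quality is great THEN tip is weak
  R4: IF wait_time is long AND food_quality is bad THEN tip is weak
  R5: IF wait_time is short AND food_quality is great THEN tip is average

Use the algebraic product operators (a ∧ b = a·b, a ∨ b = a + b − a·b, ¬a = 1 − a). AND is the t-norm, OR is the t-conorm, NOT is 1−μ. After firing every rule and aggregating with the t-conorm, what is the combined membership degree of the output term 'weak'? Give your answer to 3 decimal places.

R1: short=0.44, ¬bad=1−0.85=0.15; AND[a·b] → w = 0.0660
R2: great=0.89, ¬average=1−0.94=0.06; AND[a·b] → w = 0.0534
R3: ¬average=1−0.94=0.06, great=0.89; AND[a·b] → w = 0.0534
R4: long=0.95, bad=0.85; AND[a·b] → w = 0.8075
R5: short=0.44, great=0.89; AND[a·b] → w = 0.3916
Rules with consequent 'weak': {R3, R4} → strengths 0.0534, 0.8075
Aggregate via t-conorm [a + b − a·b]: 0.8178

0.818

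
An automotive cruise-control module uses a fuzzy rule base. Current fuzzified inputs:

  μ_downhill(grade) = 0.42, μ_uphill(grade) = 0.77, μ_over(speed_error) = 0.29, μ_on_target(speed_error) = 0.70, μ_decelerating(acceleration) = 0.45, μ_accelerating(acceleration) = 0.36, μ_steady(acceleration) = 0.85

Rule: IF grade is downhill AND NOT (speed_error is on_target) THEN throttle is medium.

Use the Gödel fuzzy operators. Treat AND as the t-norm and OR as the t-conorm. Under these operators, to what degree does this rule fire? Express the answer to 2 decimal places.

firing strength: downhill=0.42, ¬on_target=1−0.70=0.30; AND[min(a, b)] → w = 0.30

0.30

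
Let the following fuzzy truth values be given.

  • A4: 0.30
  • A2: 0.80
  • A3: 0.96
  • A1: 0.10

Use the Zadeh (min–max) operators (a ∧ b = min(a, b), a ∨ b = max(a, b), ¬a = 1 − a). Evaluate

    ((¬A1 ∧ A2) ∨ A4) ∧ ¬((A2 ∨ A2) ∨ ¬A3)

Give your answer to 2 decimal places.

0.20

¬A1 = 1 − 0.10 = 0.90
¬A1 ∧ A2 = min(a, b) on (0.90, 0.80) = 0.80
(¬A1 ∧ A2) ∨ A4 = max(a, b) on (0.80, 0.30) = 0.80
A2 ∨ A2 = max(a, b) on (0.80, 0.80) = 0.80
¬A3 = 1 − 0.96 = 0.04
(A2 ∨ A2) ∨ ¬A3 = max(a, b) on (0.80, 0.04) = 0.80
¬((A2 ∨ A2) ∨ ¬A3) = 1 − 0.80 = 0.20
((¬A1 ∧ A2) ∨ A4) ∧ ¬((A2 ∨ A2) ∨ ¬A3) = min(a, b) on (0.80, 0.20) = 0.20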